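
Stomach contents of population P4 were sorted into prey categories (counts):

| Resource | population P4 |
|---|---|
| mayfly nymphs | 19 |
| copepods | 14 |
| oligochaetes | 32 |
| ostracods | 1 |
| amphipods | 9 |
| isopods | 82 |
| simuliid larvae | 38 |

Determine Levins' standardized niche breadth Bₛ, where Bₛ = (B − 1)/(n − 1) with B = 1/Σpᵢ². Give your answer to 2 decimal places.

Proportions for population P4 (n=195): 19/195=0.0974, 14/195=0.0718, 32/195=0.1641, 1/195=0.0051, 9/195=0.0462, 82/195=0.4205, 38/195=0.1949
Σpᵢ² = 0.0974² + 0.0718² + 0.1641² + 0.0051² + 0.0462² + 0.4205² + 0.1949² = 0.009487 + 0.005155 + 0.026929 + 0.000026 + 0.002134 + 0.176820 + 0.037986 = 0.258537
B = 1 / 0.258537 = 3.8679
Bₛ = (B − 1)/(n − 1) = (3.8679 − 1)/(7 − 1) = 2.8679/6 = 0.4780

0.48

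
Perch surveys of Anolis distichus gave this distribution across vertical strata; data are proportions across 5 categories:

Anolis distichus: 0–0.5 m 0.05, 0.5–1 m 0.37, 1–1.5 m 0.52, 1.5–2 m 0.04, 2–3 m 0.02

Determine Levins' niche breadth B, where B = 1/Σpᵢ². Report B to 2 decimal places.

2.43

Σpᵢ² = 0.05² + 0.37² + 0.52² + 0.04² + 0.02² = 0.0025 + 0.1369 + 0.2704 + 0.0016 + 0.0004 = 0.4118
B = 1 / 0.4118 = 2.4284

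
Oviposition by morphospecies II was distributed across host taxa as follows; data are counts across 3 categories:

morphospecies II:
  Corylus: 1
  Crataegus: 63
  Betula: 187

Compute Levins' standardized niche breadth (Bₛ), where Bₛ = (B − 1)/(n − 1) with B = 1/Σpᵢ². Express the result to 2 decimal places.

Proportions for morphospecies II (n=251): 1/251=0.0040, 63/251=0.2510, 187/251=0.7450
Σpᵢ² = 0.0040² + 0.2510² + 0.7450² = 0.000016 + 0.063001 + 0.555025 = 0.618042
B = 1 / 0.618042 = 1.6180
Bₛ = (B − 1)/(n − 1) = (1.6180 − 1)/(3 − 1) = 0.6180/2 = 0.3090

0.31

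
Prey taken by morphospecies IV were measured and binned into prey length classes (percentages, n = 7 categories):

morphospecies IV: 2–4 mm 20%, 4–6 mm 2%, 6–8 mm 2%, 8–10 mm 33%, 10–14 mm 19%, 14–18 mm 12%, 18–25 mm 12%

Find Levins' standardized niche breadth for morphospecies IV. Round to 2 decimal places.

0.61

Convert percentages to proportions (divide by 100).
Σpᵢ² = 0.20² + 0.02² + 0.02² + 0.33² + 0.19² + 0.12² + 0.12² = 0.0400 + 0.0004 + 0.0004 + 0.1089 + 0.0361 + 0.0144 + 0.0144 = 0.2146
B = 1 / 0.2146 = 4.6598
Bₛ = (B − 1)/(n − 1) = (4.6598 − 1)/(7 − 1) = 3.6598/6 = 0.6100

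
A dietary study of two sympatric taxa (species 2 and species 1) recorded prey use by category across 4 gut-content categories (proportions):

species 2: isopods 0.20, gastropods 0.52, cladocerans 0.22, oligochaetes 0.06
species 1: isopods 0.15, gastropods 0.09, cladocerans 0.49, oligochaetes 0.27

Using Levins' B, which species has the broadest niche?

Σp_2ᵢ² = 0.20² + 0.52² + 0.22² + 0.06² = 0.0400 + 0.2704 + 0.0484 + 0.0036 = 0.3624
B_2 = 1 / 0.3624 = 2.7594
Σp_1ᵢ² = 0.15² + 0.09² + 0.49² + 0.27² = 0.0225 + 0.0081 + 0.2401 + 0.0729 = 0.3436
B_1 = 1 / 0.3436 = 2.9104
Highest B → broadest niche (most generalist): species 1 (B = 2.91).

species 1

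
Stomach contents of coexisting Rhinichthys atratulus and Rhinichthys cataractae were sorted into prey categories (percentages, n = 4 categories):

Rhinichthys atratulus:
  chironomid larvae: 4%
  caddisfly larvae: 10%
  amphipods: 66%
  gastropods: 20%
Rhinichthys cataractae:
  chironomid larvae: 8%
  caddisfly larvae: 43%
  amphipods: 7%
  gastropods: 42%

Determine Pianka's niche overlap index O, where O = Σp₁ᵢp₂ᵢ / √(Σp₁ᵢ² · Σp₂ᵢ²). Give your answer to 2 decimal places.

Convert percentages to proportions (divide by 100).
Σ p₁ᵢp₂ᵢ = 0.0032 + 0.0430 + 0.0462 + 0.0840 = 0.1764
Σp_1ᵢ² = 0.04² + 0.10² + 0.66² + 0.20² = 0.0016 + 0.0100 + 0.4356 + 0.0400 = 0.4872
Σp_2ᵢ² = 0.08² + 0.43² + 0.07² + 0.42² = 0.0064 + 0.1849 + 0.0049 + 0.1764 = 0.3726
O = 0.1764 / √(0.4872 × 0.3726) = 0.1764 / 0.42606 = 0.4140

0.41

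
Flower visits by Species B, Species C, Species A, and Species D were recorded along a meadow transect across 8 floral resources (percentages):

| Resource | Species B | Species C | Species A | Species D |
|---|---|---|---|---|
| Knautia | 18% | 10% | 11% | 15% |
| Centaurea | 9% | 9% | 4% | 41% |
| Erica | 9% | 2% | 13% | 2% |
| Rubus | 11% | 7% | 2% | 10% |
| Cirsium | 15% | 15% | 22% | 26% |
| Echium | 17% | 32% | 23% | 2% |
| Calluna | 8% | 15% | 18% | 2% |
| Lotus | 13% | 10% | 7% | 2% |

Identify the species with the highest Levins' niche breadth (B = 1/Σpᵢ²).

Convert percentages to proportions (divide by 100).
Σp_Bᵢ² = 0.18² + 0.09² + 0.09² + 0.11² + 0.15² + 0.17² + 0.08² + 0.13² = 0.0324 + 0.0081 + 0.0081 + 0.0121 + 0.0225 + 0.0289 + 0.0064 + 0.0169 = 0.1354
B_B = 1 / 0.1354 = 7.3855
Σp_Cᵢ² = 0.10² + 0.09² + 0.02² + 0.07² + 0.15² + 0.32² + 0.15² + 0.10² = 0.0100 + 0.0081 + 0.0004 + 0.0049 + 0.0225 + 0.1024 + 0.0225 + 0.0100 = 0.1808
B_C = 1 / 0.1808 = 5.5310
Σp_Aᵢ² = 0.11² + 0.04² + 0.13² + 0.02² + 0.22² + 0.23² + 0.18² + 0.07² = 0.0121 + 0.0016 + 0.0169 + 0.0004 + 0.0484 + 0.0529 + 0.0324 + 0.0049 = 0.1696
B_A = 1 / 0.1696 = 5.8962
Σp_Dᵢ² = 0.15² + 0.41² + 0.02² + 0.10² + 0.26² + 0.02² + 0.02² + 0.02² = 0.0225 + 0.1681 + 0.0004 + 0.0100 + 0.0676 + 0.0004 + 0.0004 + 0.0004 = 0.2698
B_D = 1 / 0.2698 = 3.7064
Highest B → broadest niche (most generalist): Species B (B = 7.39).

Species B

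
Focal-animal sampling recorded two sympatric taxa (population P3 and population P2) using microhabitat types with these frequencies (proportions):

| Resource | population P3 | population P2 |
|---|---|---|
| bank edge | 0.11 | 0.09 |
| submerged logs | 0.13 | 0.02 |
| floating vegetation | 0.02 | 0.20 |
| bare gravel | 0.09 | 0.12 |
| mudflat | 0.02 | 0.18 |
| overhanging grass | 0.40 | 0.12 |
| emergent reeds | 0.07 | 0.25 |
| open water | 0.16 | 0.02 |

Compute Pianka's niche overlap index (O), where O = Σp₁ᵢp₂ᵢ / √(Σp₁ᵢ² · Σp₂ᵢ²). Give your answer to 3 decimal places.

Σ p₁ᵢp₂ᵢ = 0.0099 + 0.0026 + 0.0040 + 0.0108 + 0.0036 + 0.0480 + 0.0175 + 0.0032 = 0.0996
Σp_1ᵢ² = 0.11² + 0.13² + 0.02² + 0.09² + 0.02² + 0.40² + 0.07² + 0.16² = 0.0121 + 0.0169 + 0.0004 + 0.0081 + 0.0004 + 0.1600 + 0.0049 + 0.0256 = 0.2284
Σp_2ᵢ² = 0.09² + 0.02² + 0.20² + 0.12² + 0.18² + 0.12² + 0.25² + 0.02² = 0.0081 + 0.0004 + 0.0400 + 0.0144 + 0.0324 + 0.0144 + 0.0625 + 0.0004 = 0.1726
O = 0.0996 / √(0.2284 × 0.1726) = 0.0996 / 0.198549 = 0.50164

0.502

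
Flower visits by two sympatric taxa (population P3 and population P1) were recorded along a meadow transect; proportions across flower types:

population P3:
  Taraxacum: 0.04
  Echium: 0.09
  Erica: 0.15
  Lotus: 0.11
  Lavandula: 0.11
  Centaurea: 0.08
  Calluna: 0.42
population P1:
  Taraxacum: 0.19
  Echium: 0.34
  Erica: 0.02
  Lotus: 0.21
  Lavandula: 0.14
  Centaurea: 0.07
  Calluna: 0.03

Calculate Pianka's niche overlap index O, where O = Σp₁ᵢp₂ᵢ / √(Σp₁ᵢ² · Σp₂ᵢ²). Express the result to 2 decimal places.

Σ p₁ᵢp₂ᵢ = 0.0076 + 0.0306 + 0.0030 + 0.0231 + 0.0154 + 0.0056 + 0.0126 = 0.0979
Σp_1ᵢ² = 0.04² + 0.09² + 0.15² + 0.11² + 0.11² + 0.08² + 0.42² = 0.0016 + 0.0081 + 0.0225 + 0.0121 + 0.0121 + 0.0064 + 0.1764 = 0.2392
Σp_2ᵢ² = 0.19² + 0.34² + 0.02² + 0.21² + 0.14² + 0.07² + 0.03² = 0.0361 + 0.1156 + 0.0004 + 0.0441 + 0.0196 + 0.0049 + 0.0009 = 0.2216
O = 0.0979 / √(0.2392 × 0.2216) = 0.0979 / 0.23023 = 0.4252

0.43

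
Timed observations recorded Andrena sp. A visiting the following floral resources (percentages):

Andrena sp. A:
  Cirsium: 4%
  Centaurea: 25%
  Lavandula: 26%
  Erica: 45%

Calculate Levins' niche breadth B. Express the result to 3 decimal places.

2.992

Convert percentages to proportions (divide by 100).
Σpᵢ² = 0.04² + 0.25² + 0.26² + 0.45² = 0.0016 + 0.0625 + 0.0676 + 0.2025 = 0.3342
B = 1 / 0.3342 = 2.99222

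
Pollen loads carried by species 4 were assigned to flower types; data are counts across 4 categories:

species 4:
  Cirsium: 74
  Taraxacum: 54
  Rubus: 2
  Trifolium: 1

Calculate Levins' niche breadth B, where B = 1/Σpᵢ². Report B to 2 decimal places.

2.04

Proportions for species 4 (n=131): 74/131=0.5649, 54/131=0.4122, 2/131=0.0153, 1/131=0.0076
Σpᵢ² = 0.5649² + 0.4122² + 0.0153² + 0.0076² = 0.319112 + 0.169909 + 0.000234 + 0.000058 = 0.489313
B = 1 / 0.489313 = 2.0437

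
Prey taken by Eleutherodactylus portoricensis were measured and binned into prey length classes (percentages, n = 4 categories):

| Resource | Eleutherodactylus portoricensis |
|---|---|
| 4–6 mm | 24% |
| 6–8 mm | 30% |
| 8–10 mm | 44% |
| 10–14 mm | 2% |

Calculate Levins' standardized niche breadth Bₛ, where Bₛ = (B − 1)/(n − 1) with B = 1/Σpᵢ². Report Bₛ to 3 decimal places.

Convert percentages to proportions (divide by 100).
Σpᵢ² = 0.24² + 0.30² + 0.44² + 0.02² = 0.0576 + 0.0900 + 0.1936 + 0.0004 = 0.3416
B = 1 / 0.3416 = 2.92740
Bₛ = (B − 1)/(n − 1) = (2.92740 − 1)/(4 − 1) = 1.92740/3 = 0.64247

0.642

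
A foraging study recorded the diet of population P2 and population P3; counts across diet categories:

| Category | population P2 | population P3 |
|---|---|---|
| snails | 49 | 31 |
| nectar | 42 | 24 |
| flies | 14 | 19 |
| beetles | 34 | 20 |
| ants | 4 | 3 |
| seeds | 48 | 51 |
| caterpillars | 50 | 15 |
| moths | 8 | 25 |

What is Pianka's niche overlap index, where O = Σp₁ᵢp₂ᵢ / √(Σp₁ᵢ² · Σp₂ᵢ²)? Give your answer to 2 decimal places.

0.89

Proportions for population P2 (n=249): 49/249=0.1968, 42/249=0.1687, 14/249=0.0562, 34/249=0.1365, 4/249=0.0161, 48/249=0.1928, 50/249=0.2008, 8/249=0.0321
Proportions for population P3 (n=188): 31/188=0.1649, 24/188=0.1277, 19/188=0.1011, 20/188=0.1064, 3/188=0.0160, 51/188=0.2713, 15/188=0.0798, 25/188=0.1330
Σ p₁ᵢp₂ᵢ = 0.032452 + 0.021543 + 0.005682 + 0.014524 + 0.000258 + 0.052307 + 0.016024 + 0.004269 = 0.147059
Σp_1ᵢ² = 0.1968² + 0.1687² + 0.0562² + 0.1365² + 0.0161² + 0.1928² + 0.2008² + 0.0321² = 0.038730 + 0.028460 + 0.003158 + 0.018632 + 0.000259 + 0.037172 + 0.040321 + 0.001030 = 0.167762
Σp_2ᵢ² = 0.1649² + 0.1277² + 0.1011² + 0.1064² + 0.0160² + 0.2713² + 0.0798² + 0.1330² = 0.027192 + 0.016307 + 0.010221 + 0.011321 + 0.000256 + 0.073604 + 0.006368 + 0.017689 = 0.162958
O = 0.147059 / √(0.167762 × 0.162958) = 0.147059 / 0.1653426 = 0.8894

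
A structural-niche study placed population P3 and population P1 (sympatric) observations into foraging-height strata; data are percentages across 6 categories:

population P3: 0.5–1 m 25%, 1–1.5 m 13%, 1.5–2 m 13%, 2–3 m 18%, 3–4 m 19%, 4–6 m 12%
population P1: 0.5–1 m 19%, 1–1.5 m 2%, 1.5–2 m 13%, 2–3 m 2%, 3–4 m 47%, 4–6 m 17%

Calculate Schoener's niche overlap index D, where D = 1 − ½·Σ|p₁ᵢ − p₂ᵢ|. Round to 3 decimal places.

Convert percentages to proportions (divide by 100).
Σ|p₁ᵢ − p₂ᵢ| = 0.06 + 0.11 + 0.00 + 0.16 + 0.28 + 0.05 = 0.66
D = 1 − ½ × 0.66 = 1 − 0.330 = 0.67000

0.670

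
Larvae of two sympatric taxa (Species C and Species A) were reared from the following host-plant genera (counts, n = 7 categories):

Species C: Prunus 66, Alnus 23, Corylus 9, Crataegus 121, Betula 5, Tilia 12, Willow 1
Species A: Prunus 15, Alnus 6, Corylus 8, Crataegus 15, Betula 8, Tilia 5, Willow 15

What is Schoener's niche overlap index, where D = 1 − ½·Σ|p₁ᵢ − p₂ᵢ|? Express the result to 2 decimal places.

Proportions for Species C (n=237): 66/237=0.2785, 23/237=0.0970, 9/237=0.0380, 121/237=0.5105, 5/237=0.0211, 12/237=0.0506, 1/237=0.0042
Proportions for Species A (n=72): 15/72=0.2083, 6/72=0.0833, 8/72=0.1111, 15/72=0.2083, 8/72=0.1111, 5/72=0.0694, 15/72=0.2083
Σ|p₁ᵢ − p₂ᵢ| = 0.0702 + 0.0137 + 0.0731 + 0.3022 + 0.0900 + 0.0188 + 0.2041 = 0.7721
D = 1 − ½ × 0.7721 = 1 − 0.38605 = 0.61395

0.61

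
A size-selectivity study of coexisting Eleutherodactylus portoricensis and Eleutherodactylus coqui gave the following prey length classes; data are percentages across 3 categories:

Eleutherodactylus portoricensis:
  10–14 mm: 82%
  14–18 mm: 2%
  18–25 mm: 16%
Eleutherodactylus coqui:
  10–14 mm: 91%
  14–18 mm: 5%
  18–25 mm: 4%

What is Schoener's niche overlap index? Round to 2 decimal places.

Convert percentages to proportions (divide by 100).
Σ|p₁ᵢ − p₂ᵢ| = 0.09 + 0.03 + 0.12 = 0.24
D = 1 − ½ × 0.24 = 1 − 0.120 = 0.8800

0.88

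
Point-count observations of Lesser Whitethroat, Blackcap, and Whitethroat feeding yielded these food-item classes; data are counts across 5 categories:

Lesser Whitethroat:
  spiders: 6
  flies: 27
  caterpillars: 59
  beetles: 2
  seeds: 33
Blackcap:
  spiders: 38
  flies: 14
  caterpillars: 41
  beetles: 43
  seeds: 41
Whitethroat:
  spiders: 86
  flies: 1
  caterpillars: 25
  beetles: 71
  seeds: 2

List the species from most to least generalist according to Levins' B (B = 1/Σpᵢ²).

Proportions for Lesser Whitethroat (n=127): 6/127=0.0472, 27/127=0.2126, 59/127=0.4646, 2/127=0.0157, 33/127=0.2598
Proportions for Blackcap (n=177): 38/177=0.2147, 14/177=0.0791, 41/177=0.2316, 43/177=0.2429, 41/177=0.2316
Proportions for Whitethroat (n=185): 86/185=0.4649, 1/185=0.0054, 25/185=0.1351, 71/185=0.3838, 2/185=0.0108
Σp_Lessᵢ² = 0.0472² + 0.2126² + 0.4646² + 0.0157² + 0.2598² = 0.002228 + 0.045199 + 0.215853 + 0.000246 + 0.067496 = 0.331022
B_Less = 1 / 0.331022 = 3.0209
Σp_Blacᵢ² = 0.2147² + 0.0791² + 0.2316² + 0.2429² + 0.2316² = 0.046096 + 0.006257 + 0.053639 + 0.059000 + 0.053639 = 0.218631
B_Blac = 1 / 0.218631 = 4.5739
Σp_Whitᵢ² = 0.4649² + 0.0054² + 0.1351² + 0.3838² + 0.0108² = 0.216132 + 0.000029 + 0.018252 + 0.147302 + 0.000117 = 0.381832
B_Whit = 1 / 0.381832 = 2.6190
Ranking by B (broadest → narrowest): Blackcap (4.57) > Lesser Whitethroat (3.02) > Whitethroat (2.62)

Blackcap > Lesser Whitethroat > Whitethroat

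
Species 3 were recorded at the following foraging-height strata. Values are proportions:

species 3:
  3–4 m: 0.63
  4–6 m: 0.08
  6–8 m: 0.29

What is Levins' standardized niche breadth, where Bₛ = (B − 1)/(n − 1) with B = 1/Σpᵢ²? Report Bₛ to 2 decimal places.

0.53

Σpᵢ² = 0.63² + 0.08² + 0.29² = 0.3969 + 0.0064 + 0.0841 = 0.4874
B = 1 / 0.4874 = 2.0517
Bₛ = (B − 1)/(n − 1) = (2.0517 − 1)/(3 − 1) = 1.0517/2 = 0.5259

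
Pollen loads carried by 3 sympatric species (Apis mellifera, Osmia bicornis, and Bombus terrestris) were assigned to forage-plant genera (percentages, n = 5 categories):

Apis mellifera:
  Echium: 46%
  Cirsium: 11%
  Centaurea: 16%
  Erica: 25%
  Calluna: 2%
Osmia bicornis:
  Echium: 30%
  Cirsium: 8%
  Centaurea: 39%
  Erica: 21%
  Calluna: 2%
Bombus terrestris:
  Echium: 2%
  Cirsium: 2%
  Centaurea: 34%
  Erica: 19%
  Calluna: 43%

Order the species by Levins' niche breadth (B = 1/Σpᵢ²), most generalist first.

Osmia bicornis > Apis mellifera > Bombus terrestris

Convert percentages to proportions (divide by 100).
Σp_mellᵢ² = 0.46² + 0.11² + 0.16² + 0.25² + 0.02² = 0.2116 + 0.0121 + 0.0256 + 0.0625 + 0.0004 = 0.3122
B_mell = 1 / 0.3122 = 3.2031
Σp_bicoᵢ² = 0.30² + 0.08² + 0.39² + 0.21² + 0.02² = 0.0900 + 0.0064 + 0.1521 + 0.0441 + 0.0004 = 0.2930
B_bico = 1 / 0.2930 = 3.4130
Σp_terrᵢ² = 0.02² + 0.02² + 0.34² + 0.19² + 0.43² = 0.0004 + 0.0004 + 0.1156 + 0.0361 + 0.1849 = 0.3374
B_terr = 1 / 0.3374 = 2.9638
Ranking by B (broadest → narrowest): Osmia bicornis (3.41) > Apis mellifera (3.20) > Bombus terrestris (2.96)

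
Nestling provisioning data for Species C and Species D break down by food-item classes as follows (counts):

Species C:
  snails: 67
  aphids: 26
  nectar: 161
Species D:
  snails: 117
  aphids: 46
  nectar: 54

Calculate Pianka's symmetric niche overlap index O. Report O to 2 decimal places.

Proportions for Species C (n=254): 67/254=0.2638, 26/254=0.1024, 161/254=0.6339
Proportions for Species D (n=217): 117/217=0.5392, 46/217=0.2120, 54/217=0.2488
Σ p₁ᵢp₂ᵢ = 0.142241 + 0.021709 + 0.157714 = 0.321664
Σp_1ᵢ² = 0.2638² + 0.1024² + 0.6339² = 0.069590 + 0.010486 + 0.401829 = 0.481905
Σp_2ᵢ² = 0.5392² + 0.2120² + 0.2488² = 0.290737 + 0.044944 + 0.061901 = 0.397582
O = 0.321664 / √(0.481905 × 0.397582) = 0.321664 / 0.4377177 = 0.7349

0.73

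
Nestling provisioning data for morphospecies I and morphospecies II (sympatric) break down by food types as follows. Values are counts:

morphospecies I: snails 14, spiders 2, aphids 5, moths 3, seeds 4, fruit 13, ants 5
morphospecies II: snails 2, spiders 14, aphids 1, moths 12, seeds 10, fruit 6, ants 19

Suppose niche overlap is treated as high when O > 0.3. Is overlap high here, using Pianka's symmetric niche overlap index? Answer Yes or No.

Yes

Proportions for morphospecies I (n=46): 14/46=0.3043, 2/46=0.0435, 5/46=0.1087, 3/46=0.0652, 4/46=0.0870, 13/46=0.2826, 5/46=0.1087
Proportions for morphospecies II (n=64): 2/64=0.0313, 14/64=0.2188, 1/64=0.0156, 12/64=0.1875, 10/64=0.1563, 6/64=0.0938, 19/64=0.2969
Σ p₁ᵢp₂ᵢ = 0.009525 + 0.009518 + 0.001696 + 0.012225 + 0.013598 + 0.026508 + 0.032273 = 0.105343
Σp_1ᵢ² = 0.3043² + 0.0435² + 0.1087² + 0.0652² + 0.0870² + 0.2826² + 0.1087² = 0.092598 + 0.001892 + 0.011816 + 0.004251 + 0.007569 + 0.079863 + 0.011816 = 0.209805
Σp_2ᵢ² = 0.0313² + 0.2188² + 0.0156² + 0.1875² + 0.1563² + 0.0938² + 0.2969² = 0.000980 + 0.047873 + 0.000243 + 0.035156 + 0.024430 + 0.008798 + 0.088150 = 0.205630
O = 0.105343 / √(0.209805 × 0.205630) = 0.105343 / 0.2077070 = 0.5072
O = 0.5072 > 0.3 → Yes.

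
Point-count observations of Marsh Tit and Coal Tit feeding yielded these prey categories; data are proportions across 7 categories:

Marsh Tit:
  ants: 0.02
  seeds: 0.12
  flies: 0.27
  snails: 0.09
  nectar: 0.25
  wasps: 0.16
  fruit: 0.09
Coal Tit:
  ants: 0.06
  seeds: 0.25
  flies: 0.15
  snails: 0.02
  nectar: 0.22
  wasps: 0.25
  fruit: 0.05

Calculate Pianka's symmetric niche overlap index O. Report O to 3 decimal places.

0.878

Σ p₁ᵢp₂ᵢ = 0.0012 + 0.0300 + 0.0405 + 0.0018 + 0.0550 + 0.0400 + 0.0045 = 0.1730
Σp_1ᵢ² = 0.02² + 0.12² + 0.27² + 0.09² + 0.25² + 0.16² + 0.09² = 0.0004 + 0.0144 + 0.0729 + 0.0081 + 0.0625 + 0.0256 + 0.0081 = 0.1920
Σp_2ᵢ² = 0.06² + 0.25² + 0.15² + 0.02² + 0.22² + 0.25² + 0.05² = 0.0036 + 0.0625 + 0.0225 + 0.0004 + 0.0484 + 0.0625 + 0.0025 = 0.2024
O = 0.1730 / √(0.1920 × 0.2024) = 0.1730 / 0.197131 = 0.87759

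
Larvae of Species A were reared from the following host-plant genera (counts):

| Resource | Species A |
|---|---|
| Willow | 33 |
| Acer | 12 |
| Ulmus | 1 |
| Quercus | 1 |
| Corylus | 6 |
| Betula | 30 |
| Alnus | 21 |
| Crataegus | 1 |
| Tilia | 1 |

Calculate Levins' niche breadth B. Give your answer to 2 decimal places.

Proportions for Species A (n=106): 33/106=0.3113, 12/106=0.1132, 1/106=0.0094, 1/106=0.0094, 6/106=0.0566, 30/106=0.2830, 21/106=0.1981, 1/106=0.0094, 1/106=0.0094
Σpᵢ² = 0.3113² + 0.1132² + 0.0094² + 0.0094² + 0.0566² + 0.2830² + 0.1981² + 0.0094² + 0.0094² = 0.096908 + 0.012814 + 0.000088 + 0.000088 + 0.003204 + 0.080089 + 0.039244 + 0.000088 + 0.000088 = 0.232611
B = 1 / 0.232611 = 4.2990

4.30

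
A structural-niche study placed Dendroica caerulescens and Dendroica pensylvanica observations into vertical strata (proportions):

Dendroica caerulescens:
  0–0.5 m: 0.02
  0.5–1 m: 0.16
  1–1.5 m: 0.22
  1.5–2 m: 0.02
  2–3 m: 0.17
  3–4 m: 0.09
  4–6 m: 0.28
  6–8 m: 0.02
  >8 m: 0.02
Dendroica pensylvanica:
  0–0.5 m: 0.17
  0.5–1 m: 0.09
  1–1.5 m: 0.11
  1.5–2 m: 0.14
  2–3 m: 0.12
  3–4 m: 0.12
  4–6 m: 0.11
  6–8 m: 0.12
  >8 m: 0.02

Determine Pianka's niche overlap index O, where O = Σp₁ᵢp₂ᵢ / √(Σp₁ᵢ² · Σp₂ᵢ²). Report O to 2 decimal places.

0.71

Σ p₁ᵢp₂ᵢ = 0.0034 + 0.0144 + 0.0242 + 0.0028 + 0.0204 + 0.0108 + 0.0308 + 0.0024 + 0.0004 = 0.1096
Σp_1ᵢ² = 0.02² + 0.16² + 0.22² + 0.02² + 0.17² + 0.09² + 0.28² + 0.02² + 0.02² = 0.0004 + 0.0256 + 0.0484 + 0.0004 + 0.0289 + 0.0081 + 0.0784 + 0.0004 + 0.0004 = 0.1910
Σp_2ᵢ² = 0.17² + 0.09² + 0.11² + 0.14² + 0.12² + 0.12² + 0.11² + 0.12² + 0.02² = 0.0289 + 0.0081 + 0.0121 + 0.0196 + 0.0144 + 0.0144 + 0.0121 + 0.0144 + 0.0004 = 0.1244
O = 0.1096 / √(0.1910 × 0.1244) = 0.1096 / 0.15414 = 0.7110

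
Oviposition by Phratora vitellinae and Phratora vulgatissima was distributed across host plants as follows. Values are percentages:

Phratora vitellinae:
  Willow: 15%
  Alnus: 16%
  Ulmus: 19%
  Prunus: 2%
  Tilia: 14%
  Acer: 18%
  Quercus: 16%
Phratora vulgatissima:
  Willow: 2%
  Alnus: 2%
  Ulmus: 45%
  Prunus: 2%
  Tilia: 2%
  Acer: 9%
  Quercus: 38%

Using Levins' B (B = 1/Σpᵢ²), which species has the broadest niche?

Convert percentages to proportions (divide by 100).
Σp_viteᵢ² = 0.15² + 0.16² + 0.19² + 0.02² + 0.14² + 0.18² + 0.16² = 0.0225 + 0.0256 + 0.0361 + 0.0004 + 0.0196 + 0.0324 + 0.0256 = 0.1622
B_vite = 1 / 0.1622 = 6.1652
Σp_vulgᵢ² = 0.02² + 0.02² + 0.45² + 0.02² + 0.02² + 0.09² + 0.38² = 0.0004 + 0.0004 + 0.2025 + 0.0004 + 0.0004 + 0.0081 + 0.1444 = 0.3566
B_vulg = 1 / 0.3566 = 2.8043
Highest B → broadest niche (most generalist): Phratora vitellinae (B = 6.17).

Phratora vitellinae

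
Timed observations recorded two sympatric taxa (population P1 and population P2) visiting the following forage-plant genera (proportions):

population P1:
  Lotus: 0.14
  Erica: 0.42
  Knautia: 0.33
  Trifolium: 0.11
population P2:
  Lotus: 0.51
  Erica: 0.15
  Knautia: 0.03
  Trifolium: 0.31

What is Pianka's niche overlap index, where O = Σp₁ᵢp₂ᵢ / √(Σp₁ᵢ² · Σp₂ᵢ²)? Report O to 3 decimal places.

Σ p₁ᵢp₂ᵢ = 0.0714 + 0.0630 + 0.0099 + 0.0341 = 0.1784
Σp_1ᵢ² = 0.14² + 0.42² + 0.33² + 0.11² = 0.0196 + 0.1764 + 0.1089 + 0.0121 = 0.3170
Σp_2ᵢ² = 0.51² + 0.15² + 0.03² + 0.31² = 0.2601 + 0.0225 + 0.0009 + 0.0961 = 0.3796
O = 0.1784 / √(0.3170 × 0.3796) = 0.1784 / 0.346891 = 0.51428

0.514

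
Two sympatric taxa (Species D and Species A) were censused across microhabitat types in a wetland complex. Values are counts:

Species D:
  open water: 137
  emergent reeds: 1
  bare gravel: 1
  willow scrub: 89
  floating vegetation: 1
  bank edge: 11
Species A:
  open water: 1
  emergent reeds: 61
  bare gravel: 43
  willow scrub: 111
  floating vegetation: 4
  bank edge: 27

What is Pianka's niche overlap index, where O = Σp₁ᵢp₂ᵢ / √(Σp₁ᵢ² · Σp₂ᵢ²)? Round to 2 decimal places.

Proportions for Species D (n=240): 137/240=0.5708, 1/240=0.0042, 1/240=0.0042, 89/240=0.3708, 1/240=0.0042, 11/240=0.0458
Proportions for Species A (n=247): 1/247=0.0040, 61/247=0.2470, 43/247=0.1741, 111/247=0.4494, 4/247=0.0162, 27/247=0.1093
Σ p₁ᵢp₂ᵢ = 0.002283 + 0.001037 + 0.000731 + 0.166638 + 0.000068 + 0.005006 = 0.175763
Σp_1ᵢ² = 0.5708² + 0.0042² + 0.0042² + 0.3708² + 0.0042² + 0.0458² = 0.325813 + 0.000018 + 0.000018 + 0.137493 + 0.000018 + 0.002098 = 0.465458
Σp_2ᵢ² = 0.0040² + 0.2470² + 0.1741² + 0.4494² + 0.0162² + 0.1093² = 0.000016 + 0.061009 + 0.030311 + 0.201960 + 0.000262 + 0.011946 = 0.305504
O = 0.175763 / √(0.465458 × 0.305504) = 0.175763 / 0.3770932 = 0.4661

0.47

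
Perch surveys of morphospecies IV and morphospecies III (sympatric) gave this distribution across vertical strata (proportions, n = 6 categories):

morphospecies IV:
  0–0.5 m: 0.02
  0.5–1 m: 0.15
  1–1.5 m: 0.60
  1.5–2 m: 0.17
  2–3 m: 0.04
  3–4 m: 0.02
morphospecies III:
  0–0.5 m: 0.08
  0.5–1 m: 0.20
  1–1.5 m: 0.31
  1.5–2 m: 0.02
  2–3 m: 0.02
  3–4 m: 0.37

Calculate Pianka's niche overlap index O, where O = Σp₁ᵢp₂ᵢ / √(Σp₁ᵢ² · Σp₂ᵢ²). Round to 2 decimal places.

Σ p₁ᵢp₂ᵢ = 0.0016 + 0.0300 + 0.1860 + 0.0034 + 0.0008 + 0.0074 = 0.2292
Σp_1ᵢ² = 0.02² + 0.15² + 0.60² + 0.17² + 0.04² + 0.02² = 0.0004 + 0.0225 + 0.3600 + 0.0289 + 0.0016 + 0.0004 = 0.4138
Σp_2ᵢ² = 0.08² + 0.20² + 0.31² + 0.02² + 0.02² + 0.37² = 0.0064 + 0.0400 + 0.0961 + 0.0004 + 0.0004 + 0.1369 = 0.2802
O = 0.2292 / √(0.4138 × 0.2802) = 0.2292 / 0.34051 = 0.6731

0.67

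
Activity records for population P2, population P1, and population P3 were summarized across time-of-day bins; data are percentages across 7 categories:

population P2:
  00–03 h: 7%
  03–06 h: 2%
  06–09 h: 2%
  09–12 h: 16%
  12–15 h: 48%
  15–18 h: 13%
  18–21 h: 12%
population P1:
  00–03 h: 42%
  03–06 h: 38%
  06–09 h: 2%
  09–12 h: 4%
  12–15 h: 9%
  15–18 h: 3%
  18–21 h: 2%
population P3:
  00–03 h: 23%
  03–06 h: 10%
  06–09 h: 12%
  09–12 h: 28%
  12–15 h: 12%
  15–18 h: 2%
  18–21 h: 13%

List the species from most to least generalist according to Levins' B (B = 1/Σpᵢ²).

population P3 > population P2 > population P1

Convert percentages to proportions (divide by 100).
Σp_P2ᵢ² = 0.07² + 0.02² + 0.02² + 0.16² + 0.48² + 0.13² + 0.12² = 0.0049 + 0.0004 + 0.0004 + 0.0256 + 0.2304 + 0.0169 + 0.0144 = 0.2930
B_P2 = 1 / 0.2930 = 3.4130
Σp_P1ᵢ² = 0.42² + 0.38² + 0.02² + 0.04² + 0.09² + 0.03² + 0.02² = 0.1764 + 0.1444 + 0.0004 + 0.0016 + 0.0081 + 0.0009 + 0.0004 = 0.3322
B_P1 = 1 / 0.3322 = 3.0102
Σp_P3ᵢ² = 0.23² + 0.10² + 0.12² + 0.28² + 0.12² + 0.02² + 0.13² = 0.0529 + 0.0100 + 0.0144 + 0.0784 + 0.0144 + 0.0004 + 0.0169 = 0.1874
B_P3 = 1 / 0.1874 = 5.3362
Ranking by B (broadest → narrowest): population P3 (5.34) > population P2 (3.41) > population P1 (3.01)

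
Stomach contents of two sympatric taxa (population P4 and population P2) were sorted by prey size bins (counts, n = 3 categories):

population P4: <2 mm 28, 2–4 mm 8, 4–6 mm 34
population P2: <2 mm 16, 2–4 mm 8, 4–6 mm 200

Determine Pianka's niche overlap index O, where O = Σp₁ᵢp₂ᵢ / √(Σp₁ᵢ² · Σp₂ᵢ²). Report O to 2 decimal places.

0.81

Proportions for population P4 (n=70): 28/70=0.4000, 8/70=0.1143, 34/70=0.4857
Proportions for population P2 (n=224): 16/224=0.0714, 8/224=0.0357, 200/224=0.8929
Σ p₁ᵢp₂ᵢ = 0.028560 + 0.004081 + 0.433682 = 0.466323
Σp_1ᵢ² = 0.4000² + 0.1143² + 0.4857² = 0.160000 + 0.013064 + 0.235904 = 0.408968
Σp_2ᵢ² = 0.0714² + 0.0357² + 0.8929² = 0.005098 + 0.001274 + 0.797270 = 0.803642
O = 0.466323 / √(0.408968 × 0.803642) = 0.466323 / 0.5732921 = 0.8134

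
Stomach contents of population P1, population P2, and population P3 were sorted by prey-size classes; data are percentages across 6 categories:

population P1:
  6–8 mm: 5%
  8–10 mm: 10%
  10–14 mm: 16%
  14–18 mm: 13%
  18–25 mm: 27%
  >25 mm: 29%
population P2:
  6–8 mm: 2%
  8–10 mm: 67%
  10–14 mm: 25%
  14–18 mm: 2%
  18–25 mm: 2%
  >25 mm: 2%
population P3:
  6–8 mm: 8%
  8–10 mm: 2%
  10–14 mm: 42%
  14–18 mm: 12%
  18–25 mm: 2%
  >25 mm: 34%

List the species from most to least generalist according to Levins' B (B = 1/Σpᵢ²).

Convert percentages to proportions (divide by 100).
Σp_P1ᵢ² = 0.05² + 0.10² + 0.16² + 0.13² + 0.27² + 0.29² = 0.0025 + 0.0100 + 0.0256 + 0.0169 + 0.0729 + 0.0841 = 0.2120
B_P1 = 1 / 0.2120 = 4.7170
Σp_P2ᵢ² = 0.02² + 0.67² + 0.25² + 0.02² + 0.02² + 0.02² = 0.0004 + 0.4489 + 0.0625 + 0.0004 + 0.0004 + 0.0004 = 0.5130
B_P2 = 1 / 0.5130 = 1.9493
Σp_P3ᵢ² = 0.08² + 0.02² + 0.42² + 0.12² + 0.02² + 0.34² = 0.0064 + 0.0004 + 0.1764 + 0.0144 + 0.0004 + 0.1156 = 0.3136
B_P3 = 1 / 0.3136 = 3.1888
Ranking by B (broadest → narrowest): population P1 (4.72) > population P3 (3.19) > population P2 (1.95)

population P1 > population P3 > population P2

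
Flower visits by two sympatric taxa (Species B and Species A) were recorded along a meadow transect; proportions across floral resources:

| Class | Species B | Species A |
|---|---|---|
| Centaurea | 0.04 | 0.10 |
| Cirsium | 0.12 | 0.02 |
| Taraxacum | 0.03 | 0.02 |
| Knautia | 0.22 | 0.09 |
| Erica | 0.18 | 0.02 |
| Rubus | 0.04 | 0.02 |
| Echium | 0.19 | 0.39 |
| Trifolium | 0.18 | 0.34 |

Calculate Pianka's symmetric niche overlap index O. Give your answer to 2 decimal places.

0.76

Σ p₁ᵢp₂ᵢ = 0.0040 + 0.0024 + 0.0006 + 0.0198 + 0.0036 + 0.0008 + 0.0741 + 0.0612 = 0.1665
Σp_1ᵢ² = 0.04² + 0.12² + 0.03² + 0.22² + 0.18² + 0.04² + 0.19² + 0.18² = 0.0016 + 0.0144 + 0.0009 + 0.0484 + 0.0324 + 0.0016 + 0.0361 + 0.0324 = 0.1678
Σp_2ᵢ² = 0.10² + 0.02² + 0.02² + 0.09² + 0.02² + 0.02² + 0.39² + 0.34² = 0.0100 + 0.0004 + 0.0004 + 0.0081 + 0.0004 + 0.0004 + 0.1521 + 0.1156 = 0.2874
O = 0.1665 / √(0.1678 × 0.2874) = 0.1665 / 0.21960 = 0.7582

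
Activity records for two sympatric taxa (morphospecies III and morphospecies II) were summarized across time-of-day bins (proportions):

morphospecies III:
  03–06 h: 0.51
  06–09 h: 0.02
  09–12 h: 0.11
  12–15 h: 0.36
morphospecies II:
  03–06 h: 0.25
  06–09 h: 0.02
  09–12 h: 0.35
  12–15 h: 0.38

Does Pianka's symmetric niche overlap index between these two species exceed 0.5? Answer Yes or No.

Yes

Σ p₁ᵢp₂ᵢ = 0.1275 + 0.0004 + 0.0385 + 0.1368 = 0.3032
Σp_1ᵢ² = 0.51² + 0.02² + 0.11² + 0.36² = 0.2601 + 0.0004 + 0.0121 + 0.1296 = 0.4022
Σp_2ᵢ² = 0.25² + 0.02² + 0.35² + 0.38² = 0.0625 + 0.0004 + 0.1225 + 0.1444 = 0.3298
O = 0.3032 / √(0.4022 × 0.3298) = 0.3032 / 0.36421 = 0.8325
O = 0.8325 > 0.5 → Yes.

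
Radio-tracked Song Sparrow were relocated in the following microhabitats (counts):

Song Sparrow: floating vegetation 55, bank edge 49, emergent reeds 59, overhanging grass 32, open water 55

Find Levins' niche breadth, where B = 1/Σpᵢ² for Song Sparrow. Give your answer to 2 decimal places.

Proportions for Song Sparrow (n=250): 55/250=0.2200, 49/250=0.1960, 59/250=0.2360, 32/250=0.1280, 55/250=0.2200
Σpᵢ² = 0.2200² + 0.1960² + 0.2360² + 0.1280² + 0.2200² = 0.048400 + 0.038416 + 0.055696 + 0.016384 + 0.048400 = 0.207296
B = 1 / 0.207296 = 4.8240

4.82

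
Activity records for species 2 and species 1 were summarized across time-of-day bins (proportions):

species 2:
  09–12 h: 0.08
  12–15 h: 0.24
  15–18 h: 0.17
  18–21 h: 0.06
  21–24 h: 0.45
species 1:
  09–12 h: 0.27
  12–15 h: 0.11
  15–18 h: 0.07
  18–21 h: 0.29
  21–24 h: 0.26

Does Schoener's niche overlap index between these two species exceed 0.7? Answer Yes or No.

Σ|p₁ᵢ − p₂ᵢ| = 0.19 + 0.13 + 0.10 + 0.23 + 0.19 = 0.84
D = 1 − ½ × 0.84 = 1 − 0.420 = 0.5800
D = 0.5800 < 0.7 → No.

No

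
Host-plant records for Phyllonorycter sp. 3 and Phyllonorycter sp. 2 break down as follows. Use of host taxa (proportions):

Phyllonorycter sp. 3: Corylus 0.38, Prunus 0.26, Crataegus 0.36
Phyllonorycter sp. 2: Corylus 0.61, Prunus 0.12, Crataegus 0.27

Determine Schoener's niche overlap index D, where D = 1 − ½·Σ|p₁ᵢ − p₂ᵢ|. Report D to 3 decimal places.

Σ|p₁ᵢ − p₂ᵢ| = 0.23 + 0.14 + 0.09 = 0.46
D = 1 − ½ × 0.46 = 1 − 0.230 = 0.77000

0.770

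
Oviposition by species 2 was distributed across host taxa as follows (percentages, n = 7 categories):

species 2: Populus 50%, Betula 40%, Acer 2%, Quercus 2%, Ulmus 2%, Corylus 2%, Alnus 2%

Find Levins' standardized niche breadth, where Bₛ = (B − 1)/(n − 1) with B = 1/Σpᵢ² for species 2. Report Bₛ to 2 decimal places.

Convert percentages to proportions (divide by 100).
Σpᵢ² = 0.50² + 0.40² + 0.02² + 0.02² + 0.02² + 0.02² + 0.02² = 0.2500 + 0.1600 + 0.0004 + 0.0004 + 0.0004 + 0.0004 + 0.0004 = 0.4120
B = 1 / 0.4120 = 2.4272
Bₛ = (B − 1)/(n − 1) = (2.4272 − 1)/(7 − 1) = 1.4272/6 = 0.2379

0.24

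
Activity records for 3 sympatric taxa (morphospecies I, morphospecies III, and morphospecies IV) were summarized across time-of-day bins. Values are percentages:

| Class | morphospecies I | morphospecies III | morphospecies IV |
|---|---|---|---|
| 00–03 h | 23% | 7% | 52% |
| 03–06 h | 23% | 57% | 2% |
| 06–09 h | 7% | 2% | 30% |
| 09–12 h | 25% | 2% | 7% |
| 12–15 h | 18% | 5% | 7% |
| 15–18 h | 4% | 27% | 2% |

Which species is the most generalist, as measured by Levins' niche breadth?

Convert percentages to proportions (divide by 100).
Σp_Iᵢ² = 0.23² + 0.23² + 0.07² + 0.25² + 0.18² + 0.04² = 0.0529 + 0.0529 + 0.0049 + 0.0625 + 0.0324 + 0.0016 = 0.2072
B_I = 1 / 0.2072 = 4.8263
Σp_IIIᵢ² = 0.07² + 0.57² + 0.02² + 0.02² + 0.05² + 0.27² = 0.0049 + 0.3249 + 0.0004 + 0.0004 + 0.0025 + 0.0729 = 0.4060
B_III = 1 / 0.4060 = 2.4631
Σp_IVᵢ² = 0.52² + 0.02² + 0.30² + 0.07² + 0.07² + 0.02² = 0.2704 + 0.0004 + 0.0900 + 0.0049 + 0.0049 + 0.0004 = 0.3710
B_IV = 1 / 0.3710 = 2.6954
Highest B → broadest niche (most generalist): morphospecies I (B = 4.83).

morphospecies I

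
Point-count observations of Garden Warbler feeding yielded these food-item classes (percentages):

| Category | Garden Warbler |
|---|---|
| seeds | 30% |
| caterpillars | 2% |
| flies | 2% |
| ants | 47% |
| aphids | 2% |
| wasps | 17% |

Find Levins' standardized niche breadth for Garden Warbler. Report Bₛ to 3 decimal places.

Convert percentages to proportions (divide by 100).
Σpᵢ² = 0.30² + 0.02² + 0.02² + 0.47² + 0.02² + 0.17² = 0.0900 + 0.0004 + 0.0004 + 0.2209 + 0.0004 + 0.0289 = 0.3410
B = 1 / 0.3410 = 2.93255
Bₛ = (B − 1)/(n − 1) = (2.93255 − 1)/(6 − 1) = 1.93255/5 = 0.38651

0.387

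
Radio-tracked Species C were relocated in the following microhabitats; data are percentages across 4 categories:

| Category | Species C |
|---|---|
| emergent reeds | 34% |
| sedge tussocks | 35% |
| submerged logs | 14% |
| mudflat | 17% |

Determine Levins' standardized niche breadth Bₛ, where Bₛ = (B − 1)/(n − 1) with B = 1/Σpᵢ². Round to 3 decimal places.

0.830

Convert percentages to proportions (divide by 100).
Σpᵢ² = 0.34² + 0.35² + 0.14² + 0.17² = 0.1156 + 0.1225 + 0.0196 + 0.0289 = 0.2866
B = 1 / 0.2866 = 3.48918
Bₛ = (B − 1)/(n − 1) = (3.48918 − 1)/(4 − 1) = 2.48918/3 = 0.82973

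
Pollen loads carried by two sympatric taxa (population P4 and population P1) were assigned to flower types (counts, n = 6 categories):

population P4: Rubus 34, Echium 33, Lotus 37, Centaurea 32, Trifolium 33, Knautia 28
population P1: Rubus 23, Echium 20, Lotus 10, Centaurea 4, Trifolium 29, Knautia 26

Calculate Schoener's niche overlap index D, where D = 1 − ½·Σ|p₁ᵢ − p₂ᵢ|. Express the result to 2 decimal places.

0.77

Proportions for population P4 (n=197): 34/197=0.1726, 33/197=0.1675, 37/197=0.1878, 32/197=0.1624, 33/197=0.1675, 28/197=0.1421
Proportions for population P1 (n=112): 23/112=0.2054, 20/112=0.1786, 10/112=0.0893, 4/112=0.0357, 29/112=0.2589, 26/112=0.2321
Σ|p₁ᵢ − p₂ᵢ| = 0.0328 + 0.0111 + 0.0985 + 0.1267 + 0.0914 + 0.0900 = 0.4505
D = 1 − ½ × 0.4505 = 1 − 0.22525 = 0.77475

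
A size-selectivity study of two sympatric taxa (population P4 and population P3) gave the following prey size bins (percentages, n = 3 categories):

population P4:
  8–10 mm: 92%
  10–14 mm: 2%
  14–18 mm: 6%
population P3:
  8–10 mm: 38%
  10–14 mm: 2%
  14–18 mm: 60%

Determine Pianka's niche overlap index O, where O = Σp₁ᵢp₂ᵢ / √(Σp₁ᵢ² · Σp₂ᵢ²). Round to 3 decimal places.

Convert percentages to proportions (divide by 100).
Σ p₁ᵢp₂ᵢ = 0.3496 + 0.0004 + 0.0360 = 0.3860
Σp_1ᵢ² = 0.92² + 0.02² + 0.06² = 0.8464 + 0.0004 + 0.0036 = 0.8504
Σp_2ᵢ² = 0.38² + 0.02² + 0.60² = 0.1444 + 0.0004 + 0.3600 = 0.5048
O = 0.3860 / √(0.8504 × 0.5048) = 0.3860 / 0.655196 = 0.58914

0.589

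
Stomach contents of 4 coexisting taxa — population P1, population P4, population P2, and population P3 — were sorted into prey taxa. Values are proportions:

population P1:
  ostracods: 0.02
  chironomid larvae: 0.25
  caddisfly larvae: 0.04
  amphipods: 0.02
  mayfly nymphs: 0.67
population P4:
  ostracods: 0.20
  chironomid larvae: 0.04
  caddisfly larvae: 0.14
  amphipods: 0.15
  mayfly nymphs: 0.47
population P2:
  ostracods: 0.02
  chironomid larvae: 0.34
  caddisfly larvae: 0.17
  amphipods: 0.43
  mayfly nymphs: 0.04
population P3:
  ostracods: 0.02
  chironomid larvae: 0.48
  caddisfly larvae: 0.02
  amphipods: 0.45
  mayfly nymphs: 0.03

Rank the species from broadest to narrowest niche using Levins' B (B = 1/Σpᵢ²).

Σp_P1ᵢ² = 0.02² + 0.25² + 0.04² + 0.02² + 0.67² = 0.0004 + 0.0625 + 0.0016 + 0.0004 + 0.4489 = 0.5138
B_P1 = 1 / 0.5138 = 1.9463
Σp_P4ᵢ² = 0.20² + 0.04² + 0.14² + 0.15² + 0.47² = 0.0400 + 0.0016 + 0.0196 + 0.0225 + 0.2209 = 0.3046
B_P4 = 1 / 0.3046 = 3.2830
Σp_P2ᵢ² = 0.02² + 0.34² + 0.17² + 0.43² + 0.04² = 0.0004 + 0.1156 + 0.0289 + 0.1849 + 0.0016 = 0.3314
B_P2 = 1 / 0.3314 = 3.0175
Σp_P3ᵢ² = 0.02² + 0.48² + 0.02² + 0.45² + 0.03² = 0.0004 + 0.2304 + 0.0004 + 0.2025 + 0.0009 = 0.4346
B_P3 = 1 / 0.4346 = 2.3010
Ranking by B (broadest → narrowest): population P4 (3.28) > population P2 (3.02) > population P3 (2.30) > population P1 (1.95)

population P4 > population P2 > population P3 > population P1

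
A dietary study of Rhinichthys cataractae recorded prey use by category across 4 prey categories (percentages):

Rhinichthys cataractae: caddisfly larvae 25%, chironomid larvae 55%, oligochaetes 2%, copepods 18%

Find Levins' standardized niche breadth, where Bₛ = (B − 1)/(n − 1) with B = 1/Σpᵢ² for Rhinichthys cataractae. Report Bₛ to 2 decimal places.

Convert percentages to proportions (divide by 100).
Σpᵢ² = 0.25² + 0.55² + 0.02² + 0.18² = 0.0625 + 0.3025 + 0.0004 + 0.0324 = 0.3978
B = 1 / 0.3978 = 2.5138
Bₛ = (B − 1)/(n − 1) = (2.5138 − 1)/(4 − 1) = 1.5138/3 = 0.5046

0.50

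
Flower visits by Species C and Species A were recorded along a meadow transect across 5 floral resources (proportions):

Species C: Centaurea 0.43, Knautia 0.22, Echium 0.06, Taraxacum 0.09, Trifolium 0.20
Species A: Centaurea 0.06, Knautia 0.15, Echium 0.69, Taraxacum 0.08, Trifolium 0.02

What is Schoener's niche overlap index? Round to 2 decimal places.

Σ|p₁ᵢ − p₂ᵢ| = 0.37 + 0.07 + 0.63 + 0.01 + 0.18 = 1.26
D = 1 − ½ × 1.26 = 1 − 0.630 = 0.3700

0.37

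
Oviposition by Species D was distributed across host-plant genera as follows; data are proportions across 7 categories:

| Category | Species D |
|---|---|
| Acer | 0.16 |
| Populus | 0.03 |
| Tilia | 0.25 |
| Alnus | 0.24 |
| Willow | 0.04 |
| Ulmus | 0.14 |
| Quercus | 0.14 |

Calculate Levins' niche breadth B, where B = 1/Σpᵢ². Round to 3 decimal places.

5.336

Σpᵢ² = 0.16² + 0.03² + 0.25² + 0.24² + 0.04² + 0.14² + 0.14² = 0.0256 + 0.0009 + 0.0625 + 0.0576 + 0.0016 + 0.0196 + 0.0196 = 0.1874
B = 1 / 0.1874 = 5.33618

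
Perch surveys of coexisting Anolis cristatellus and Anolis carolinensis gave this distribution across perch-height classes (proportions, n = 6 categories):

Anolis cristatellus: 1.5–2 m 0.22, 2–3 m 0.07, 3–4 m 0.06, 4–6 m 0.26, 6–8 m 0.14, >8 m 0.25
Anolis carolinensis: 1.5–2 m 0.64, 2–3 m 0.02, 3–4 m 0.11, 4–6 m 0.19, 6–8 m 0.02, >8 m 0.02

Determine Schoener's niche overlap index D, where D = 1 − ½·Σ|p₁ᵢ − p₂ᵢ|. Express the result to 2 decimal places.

0.53

Σ|p₁ᵢ − p₂ᵢ| = 0.42 + 0.05 + 0.05 + 0.07 + 0.12 + 0.23 = 0.94
D = 1 − ½ × 0.94 = 1 − 0.470 = 0.5300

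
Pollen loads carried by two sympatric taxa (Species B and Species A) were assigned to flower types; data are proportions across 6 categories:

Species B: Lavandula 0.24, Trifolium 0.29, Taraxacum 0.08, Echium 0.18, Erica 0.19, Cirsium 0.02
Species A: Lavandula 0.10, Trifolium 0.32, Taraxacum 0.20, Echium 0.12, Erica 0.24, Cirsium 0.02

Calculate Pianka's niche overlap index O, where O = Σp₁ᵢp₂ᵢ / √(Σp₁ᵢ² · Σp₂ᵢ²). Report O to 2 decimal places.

Σ p₁ᵢp₂ᵢ = 0.0240 + 0.0928 + 0.0160 + 0.0216 + 0.0456 + 0.0004 = 0.2004
Σp_1ᵢ² = 0.24² + 0.29² + 0.08² + 0.18² + 0.19² + 0.02² = 0.0576 + 0.0841 + 0.0064 + 0.0324 + 0.0361 + 0.0004 = 0.2170
Σp_2ᵢ² = 0.10² + 0.32² + 0.20² + 0.12² + 0.24² + 0.02² = 0.0100 + 0.1024 + 0.0400 + 0.0144 + 0.0576 + 0.0004 = 0.2248
O = 0.2004 / √(0.2170 × 0.2248) = 0.2004 / 0.22087 = 0.9073

0.91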